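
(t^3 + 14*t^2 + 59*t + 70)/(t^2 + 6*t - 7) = (t^2 + 7*t + 10)/(t - 1)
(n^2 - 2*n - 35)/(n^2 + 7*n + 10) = (n - 7)/(n + 2)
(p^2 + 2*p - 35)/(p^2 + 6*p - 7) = (p - 5)/(p - 1)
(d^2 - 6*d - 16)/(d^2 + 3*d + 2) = (d - 8)/(d + 1)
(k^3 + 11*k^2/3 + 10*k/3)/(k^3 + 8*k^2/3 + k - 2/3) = k*(3*k + 5)/(3*k^2 + 2*k - 1)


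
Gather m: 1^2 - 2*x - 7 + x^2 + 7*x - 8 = x^2 + 5*x - 14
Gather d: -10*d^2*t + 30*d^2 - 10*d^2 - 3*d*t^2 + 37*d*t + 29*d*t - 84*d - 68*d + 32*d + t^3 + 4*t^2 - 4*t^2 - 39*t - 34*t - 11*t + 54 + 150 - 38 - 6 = d^2*(20 - 10*t) + d*(-3*t^2 + 66*t - 120) + t^3 - 84*t + 160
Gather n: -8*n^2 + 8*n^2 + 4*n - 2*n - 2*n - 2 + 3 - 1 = 0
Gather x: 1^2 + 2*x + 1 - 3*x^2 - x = -3*x^2 + x + 2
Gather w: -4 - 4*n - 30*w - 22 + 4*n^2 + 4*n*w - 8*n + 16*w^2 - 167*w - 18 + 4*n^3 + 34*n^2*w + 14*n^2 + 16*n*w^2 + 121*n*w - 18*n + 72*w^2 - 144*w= 4*n^3 + 18*n^2 - 30*n + w^2*(16*n + 88) + w*(34*n^2 + 125*n - 341) - 44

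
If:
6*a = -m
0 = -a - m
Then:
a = 0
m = 0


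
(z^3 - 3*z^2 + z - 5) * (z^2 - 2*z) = z^5 - 5*z^4 + 7*z^3 - 7*z^2 + 10*z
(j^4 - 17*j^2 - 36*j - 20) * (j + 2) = j^5 + 2*j^4 - 17*j^3 - 70*j^2 - 92*j - 40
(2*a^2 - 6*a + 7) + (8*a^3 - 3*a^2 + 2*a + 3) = 8*a^3 - a^2 - 4*a + 10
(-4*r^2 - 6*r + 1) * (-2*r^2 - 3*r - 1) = 8*r^4 + 24*r^3 + 20*r^2 + 3*r - 1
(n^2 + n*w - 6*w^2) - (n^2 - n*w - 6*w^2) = 2*n*w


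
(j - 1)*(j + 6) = j^2 + 5*j - 6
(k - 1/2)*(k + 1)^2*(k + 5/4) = k^4 + 11*k^3/4 + 15*k^2/8 - k/2 - 5/8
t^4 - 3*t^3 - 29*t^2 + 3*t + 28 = (t - 7)*(t - 1)*(t + 1)*(t + 4)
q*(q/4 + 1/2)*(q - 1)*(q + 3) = q^4/4 + q^3 + q^2/4 - 3*q/2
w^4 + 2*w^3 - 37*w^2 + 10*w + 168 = (w - 4)*(w - 3)*(w + 2)*(w + 7)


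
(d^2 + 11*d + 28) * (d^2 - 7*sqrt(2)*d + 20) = d^4 - 7*sqrt(2)*d^3 + 11*d^3 - 77*sqrt(2)*d^2 + 48*d^2 - 196*sqrt(2)*d + 220*d + 560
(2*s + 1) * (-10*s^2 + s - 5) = -20*s^3 - 8*s^2 - 9*s - 5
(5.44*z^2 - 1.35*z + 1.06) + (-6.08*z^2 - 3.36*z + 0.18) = -0.64*z^2 - 4.71*z + 1.24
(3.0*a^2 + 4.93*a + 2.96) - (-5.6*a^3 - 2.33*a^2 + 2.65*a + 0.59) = 5.6*a^3 + 5.33*a^2 + 2.28*a + 2.37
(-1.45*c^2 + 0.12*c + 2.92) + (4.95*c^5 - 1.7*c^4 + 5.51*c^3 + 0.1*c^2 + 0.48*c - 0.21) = 4.95*c^5 - 1.7*c^4 + 5.51*c^3 - 1.35*c^2 + 0.6*c + 2.71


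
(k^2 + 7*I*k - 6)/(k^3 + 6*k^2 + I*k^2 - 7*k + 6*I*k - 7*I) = (k + 6*I)/(k^2 + 6*k - 7)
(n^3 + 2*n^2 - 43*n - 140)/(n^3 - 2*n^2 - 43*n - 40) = (n^2 - 3*n - 28)/(n^2 - 7*n - 8)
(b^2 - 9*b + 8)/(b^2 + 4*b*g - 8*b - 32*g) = (b - 1)/(b + 4*g)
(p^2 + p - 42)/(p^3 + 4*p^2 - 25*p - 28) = (p - 6)/(p^2 - 3*p - 4)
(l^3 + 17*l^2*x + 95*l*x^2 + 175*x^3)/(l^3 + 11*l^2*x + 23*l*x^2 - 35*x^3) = (-l - 5*x)/(-l + x)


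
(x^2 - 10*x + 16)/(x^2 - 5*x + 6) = (x - 8)/(x - 3)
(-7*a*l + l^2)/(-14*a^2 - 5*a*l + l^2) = l/(2*a + l)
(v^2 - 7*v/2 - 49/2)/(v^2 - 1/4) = 2*(2*v^2 - 7*v - 49)/(4*v^2 - 1)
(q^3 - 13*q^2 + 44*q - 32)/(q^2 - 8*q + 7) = (q^2 - 12*q + 32)/(q - 7)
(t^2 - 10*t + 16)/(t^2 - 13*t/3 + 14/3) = 3*(t - 8)/(3*t - 7)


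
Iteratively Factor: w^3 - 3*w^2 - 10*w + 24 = (w + 3)*(w^2 - 6*w + 8) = (w - 2)*(w + 3)*(w - 4)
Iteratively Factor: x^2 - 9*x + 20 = (x - 4)*(x - 5)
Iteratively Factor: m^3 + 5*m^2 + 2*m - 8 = (m - 1)*(m^2 + 6*m + 8) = (m - 1)*(m + 2)*(m + 4)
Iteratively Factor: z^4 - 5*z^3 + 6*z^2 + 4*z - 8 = (z + 1)*(z^3 - 6*z^2 + 12*z - 8) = (z - 2)*(z + 1)*(z^2 - 4*z + 4) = (z - 2)^2*(z + 1)*(z - 2)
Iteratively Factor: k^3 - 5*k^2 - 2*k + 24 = (k - 4)*(k^2 - k - 6) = (k - 4)*(k + 2)*(k - 3)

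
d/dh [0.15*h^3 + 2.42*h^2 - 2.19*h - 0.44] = 0.45*h^2 + 4.84*h - 2.19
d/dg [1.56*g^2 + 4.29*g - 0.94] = 3.12*g + 4.29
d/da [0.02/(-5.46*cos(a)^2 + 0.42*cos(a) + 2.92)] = (0.0084 - 0.2184*cos(a))*sin(a)/(-5.46*cos(a)^2 + 0.42*cos(a) + 2.92)^2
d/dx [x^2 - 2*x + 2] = 2*x - 2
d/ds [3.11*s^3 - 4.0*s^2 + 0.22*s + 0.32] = 9.33*s^2 - 8.0*s + 0.22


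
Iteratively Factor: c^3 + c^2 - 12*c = (c - 3)*(c^2 + 4*c) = (c - 3)*(c + 4)*(c)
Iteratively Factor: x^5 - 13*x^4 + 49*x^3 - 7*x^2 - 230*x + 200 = (x - 1)*(x^4 - 12*x^3 + 37*x^2 + 30*x - 200) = (x - 1)*(x + 2)*(x^3 - 14*x^2 + 65*x - 100) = (x - 5)*(x - 1)*(x + 2)*(x^2 - 9*x + 20) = (x - 5)*(x - 4)*(x - 1)*(x + 2)*(x - 5)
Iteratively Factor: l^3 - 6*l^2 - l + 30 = (l - 5)*(l^2 - l - 6) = (l - 5)*(l + 2)*(l - 3)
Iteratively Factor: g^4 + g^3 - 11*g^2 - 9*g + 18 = (g + 3)*(g^3 - 2*g^2 - 5*g + 6) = (g - 3)*(g + 3)*(g^2 + g - 2) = (g - 3)*(g - 1)*(g + 3)*(g + 2)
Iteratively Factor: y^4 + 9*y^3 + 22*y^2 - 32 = (y - 1)*(y^3 + 10*y^2 + 32*y + 32) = (y - 1)*(y + 2)*(y^2 + 8*y + 16) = (y - 1)*(y + 2)*(y + 4)*(y + 4)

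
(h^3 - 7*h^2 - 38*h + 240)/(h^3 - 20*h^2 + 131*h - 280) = (h + 6)/(h - 7)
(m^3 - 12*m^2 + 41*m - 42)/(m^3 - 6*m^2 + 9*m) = (m^2 - 9*m + 14)/(m*(m - 3))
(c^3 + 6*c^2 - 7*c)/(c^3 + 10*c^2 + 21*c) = (c - 1)/(c + 3)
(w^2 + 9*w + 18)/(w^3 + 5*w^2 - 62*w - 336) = (w + 3)/(w^2 - w - 56)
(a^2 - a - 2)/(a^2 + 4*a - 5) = (a^2 - a - 2)/(a^2 + 4*a - 5)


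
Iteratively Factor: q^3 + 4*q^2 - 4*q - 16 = (q + 2)*(q^2 + 2*q - 8) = (q - 2)*(q + 2)*(q + 4)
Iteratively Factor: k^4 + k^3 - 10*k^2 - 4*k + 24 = (k - 2)*(k^3 + 3*k^2 - 4*k - 12) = (k - 2)^2*(k^2 + 5*k + 6) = (k - 2)^2*(k + 3)*(k + 2)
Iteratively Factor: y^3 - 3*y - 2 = (y + 1)*(y^2 - y - 2) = (y + 1)^2*(y - 2)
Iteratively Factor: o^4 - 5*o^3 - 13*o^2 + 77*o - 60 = (o - 1)*(o^3 - 4*o^2 - 17*o + 60) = (o - 1)*(o + 4)*(o^2 - 8*o + 15) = (o - 3)*(o - 1)*(o + 4)*(o - 5)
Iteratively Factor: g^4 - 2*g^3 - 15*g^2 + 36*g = (g)*(g^3 - 2*g^2 - 15*g + 36) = g*(g - 3)*(g^2 + g - 12) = g*(g - 3)*(g + 4)*(g - 3)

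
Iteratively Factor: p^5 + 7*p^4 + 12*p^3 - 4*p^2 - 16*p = (p + 4)*(p^4 + 3*p^3 - 4*p) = (p + 2)*(p + 4)*(p^3 + p^2 - 2*p) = (p - 1)*(p + 2)*(p + 4)*(p^2 + 2*p) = (p - 1)*(p + 2)^2*(p + 4)*(p)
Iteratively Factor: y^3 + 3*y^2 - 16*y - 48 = (y + 4)*(y^2 - y - 12) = (y + 3)*(y + 4)*(y - 4)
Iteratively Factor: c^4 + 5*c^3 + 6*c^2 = (c + 3)*(c^3 + 2*c^2) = c*(c + 3)*(c^2 + 2*c) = c^2*(c + 3)*(c + 2)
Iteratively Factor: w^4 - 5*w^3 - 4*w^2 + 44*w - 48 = (w - 2)*(w^3 - 3*w^2 - 10*w + 24) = (w - 4)*(w - 2)*(w^2 + w - 6) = (w - 4)*(w - 2)*(w + 3)*(w - 2)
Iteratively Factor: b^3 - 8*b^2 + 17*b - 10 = (b - 1)*(b^2 - 7*b + 10) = (b - 5)*(b - 1)*(b - 2)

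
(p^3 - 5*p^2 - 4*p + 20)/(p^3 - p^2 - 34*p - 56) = (p^2 - 7*p + 10)/(p^2 - 3*p - 28)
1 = 1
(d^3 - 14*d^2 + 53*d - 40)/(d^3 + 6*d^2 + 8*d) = (d^3 - 14*d^2 + 53*d - 40)/(d*(d^2 + 6*d + 8))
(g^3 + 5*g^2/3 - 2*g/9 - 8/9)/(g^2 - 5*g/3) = (9*g^3 + 15*g^2 - 2*g - 8)/(3*g*(3*g - 5))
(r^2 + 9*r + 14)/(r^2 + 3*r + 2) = (r + 7)/(r + 1)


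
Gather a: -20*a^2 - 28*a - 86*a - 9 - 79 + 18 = -20*a^2 - 114*a - 70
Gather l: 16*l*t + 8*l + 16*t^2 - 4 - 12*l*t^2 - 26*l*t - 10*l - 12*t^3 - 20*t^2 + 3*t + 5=l*(-12*t^2 - 10*t - 2) - 12*t^3 - 4*t^2 + 3*t + 1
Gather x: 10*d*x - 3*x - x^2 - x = -x^2 + x*(10*d - 4)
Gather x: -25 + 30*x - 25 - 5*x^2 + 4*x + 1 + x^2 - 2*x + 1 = -4*x^2 + 32*x - 48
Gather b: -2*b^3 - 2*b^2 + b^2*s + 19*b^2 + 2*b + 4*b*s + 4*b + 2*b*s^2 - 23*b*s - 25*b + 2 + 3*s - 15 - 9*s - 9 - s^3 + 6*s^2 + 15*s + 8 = -2*b^3 + b^2*(s + 17) + b*(2*s^2 - 19*s - 19) - s^3 + 6*s^2 + 9*s - 14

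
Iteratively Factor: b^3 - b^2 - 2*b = (b)*(b^2 - b - 2) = b*(b + 1)*(b - 2)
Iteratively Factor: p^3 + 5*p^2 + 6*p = (p)*(p^2 + 5*p + 6) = p*(p + 2)*(p + 3)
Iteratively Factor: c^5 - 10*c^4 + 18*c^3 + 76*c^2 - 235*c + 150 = (c - 5)*(c^4 - 5*c^3 - 7*c^2 + 41*c - 30) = (c - 5)*(c - 1)*(c^3 - 4*c^2 - 11*c + 30) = (c - 5)*(c - 2)*(c - 1)*(c^2 - 2*c - 15) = (c - 5)^2*(c - 2)*(c - 1)*(c + 3)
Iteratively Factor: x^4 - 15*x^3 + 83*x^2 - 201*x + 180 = (x - 3)*(x^3 - 12*x^2 + 47*x - 60) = (x - 5)*(x - 3)*(x^2 - 7*x + 12) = (x - 5)*(x - 3)^2*(x - 4)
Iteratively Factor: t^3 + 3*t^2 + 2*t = (t)*(t^2 + 3*t + 2) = t*(t + 2)*(t + 1)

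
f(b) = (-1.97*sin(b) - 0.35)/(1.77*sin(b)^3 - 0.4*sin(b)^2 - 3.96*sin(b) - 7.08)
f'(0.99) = 0.10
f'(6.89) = 0.14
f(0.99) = 0.21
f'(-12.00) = 0.14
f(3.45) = -0.04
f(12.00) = -0.13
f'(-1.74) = -0.04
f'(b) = (-1.97*sin(b) - 0.35)*(-5.31*sin(b)^2*cos(b) + 0.8*sin(b)*cos(b) + 3.96*cos(b))/(1.77*sin(b)^3 - 0.4*sin(b)^2 - 3.96*sin(b) - 7.08)^2 - 1.97*cos(b)/(1.77*sin(b)^3 - 0.4*sin(b)^2 - 3.96*sin(b) - 7.08) = (6.9738*sin(b)^3 + 1.0705*sin(b)^2 - 0.279999999999999*sin(b) + 12.5616)*cos(b)/(3.1329*sin(b)^6 - 1.416*sin(b)^5 - 13.8584*sin(b)^4 - 21.8952*sin(b)^3 + 21.3456*sin(b)^2 + 56.0736*sin(b) + 50.1264)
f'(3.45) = -0.34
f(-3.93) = 0.18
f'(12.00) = 0.35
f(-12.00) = 0.16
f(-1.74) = -0.30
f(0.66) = 0.17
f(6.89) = 0.16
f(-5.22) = 0.21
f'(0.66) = 0.13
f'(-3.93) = -0.12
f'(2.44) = -0.13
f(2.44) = 0.17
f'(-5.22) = 0.09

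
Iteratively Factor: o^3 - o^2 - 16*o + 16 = (o - 1)*(o^2 - 16) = (o - 1)*(o + 4)*(o - 4)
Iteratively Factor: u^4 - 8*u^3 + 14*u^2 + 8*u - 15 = (u - 3)*(u^3 - 5*u^2 - u + 5) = (u - 5)*(u - 3)*(u^2 - 1) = (u - 5)*(u - 3)*(u - 1)*(u + 1)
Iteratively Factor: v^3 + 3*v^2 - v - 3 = (v + 1)*(v^2 + 2*v - 3) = (v - 1)*(v + 1)*(v + 3)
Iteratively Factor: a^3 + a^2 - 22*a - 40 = (a - 5)*(a^2 + 6*a + 8) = (a - 5)*(a + 4)*(a + 2)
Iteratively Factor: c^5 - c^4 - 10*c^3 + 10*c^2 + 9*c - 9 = (c - 3)*(c^4 + 2*c^3 - 4*c^2 - 2*c + 3) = (c - 3)*(c + 1)*(c^3 + c^2 - 5*c + 3) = (c - 3)*(c + 1)*(c + 3)*(c^2 - 2*c + 1) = (c - 3)*(c - 1)*(c + 1)*(c + 3)*(c - 1)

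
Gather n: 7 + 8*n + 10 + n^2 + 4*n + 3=n^2 + 12*n + 20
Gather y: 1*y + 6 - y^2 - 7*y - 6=-y^2 - 6*y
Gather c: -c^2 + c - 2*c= -c^2 - c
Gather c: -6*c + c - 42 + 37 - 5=-5*c - 10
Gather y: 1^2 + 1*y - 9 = y - 8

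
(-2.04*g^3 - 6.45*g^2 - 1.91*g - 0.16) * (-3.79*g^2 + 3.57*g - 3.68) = 7.7316*g^5 + 17.1627*g^4 - 8.2804*g^3 + 17.5237*g^2 + 6.4576*g + 0.5888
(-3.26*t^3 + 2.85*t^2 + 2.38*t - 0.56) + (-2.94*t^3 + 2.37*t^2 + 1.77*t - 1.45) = -6.2*t^3 + 5.22*t^2 + 4.15*t - 2.01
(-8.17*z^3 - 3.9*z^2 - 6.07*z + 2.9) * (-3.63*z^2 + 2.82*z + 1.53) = 29.6571*z^5 - 8.8824*z^4 - 1.464*z^3 - 33.6114*z^2 - 1.1091*z + 4.437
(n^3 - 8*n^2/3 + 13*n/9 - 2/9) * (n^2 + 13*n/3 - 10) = n^5 + 5*n^4/3 - 181*n^3/9 + 883*n^2/27 - 416*n/27 + 20/9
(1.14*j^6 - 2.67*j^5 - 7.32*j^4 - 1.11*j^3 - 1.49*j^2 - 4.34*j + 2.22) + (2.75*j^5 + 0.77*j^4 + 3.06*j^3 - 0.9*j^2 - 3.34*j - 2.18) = 1.14*j^6 + 0.0800000000000001*j^5 - 6.55*j^4 + 1.95*j^3 - 2.39*j^2 - 7.68*j + 0.04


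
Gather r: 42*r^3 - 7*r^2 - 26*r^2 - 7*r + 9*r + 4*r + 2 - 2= 42*r^3 - 33*r^2 + 6*r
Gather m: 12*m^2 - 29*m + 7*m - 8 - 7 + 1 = 12*m^2 - 22*m - 14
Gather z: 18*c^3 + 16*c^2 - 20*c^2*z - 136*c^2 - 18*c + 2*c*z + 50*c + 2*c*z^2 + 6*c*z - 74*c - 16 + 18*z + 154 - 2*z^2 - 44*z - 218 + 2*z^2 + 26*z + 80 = 18*c^3 - 120*c^2 + 2*c*z^2 - 42*c + z*(-20*c^2 + 8*c)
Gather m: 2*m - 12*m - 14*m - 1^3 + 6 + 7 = 12 - 24*m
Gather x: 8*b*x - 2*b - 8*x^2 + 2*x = -2*b - 8*x^2 + x*(8*b + 2)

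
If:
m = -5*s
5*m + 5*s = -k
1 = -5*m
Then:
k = 4/5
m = -1/5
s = 1/25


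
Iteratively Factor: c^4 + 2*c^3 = (c)*(c^3 + 2*c^2) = c^2*(c^2 + 2*c) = c^2*(c + 2)*(c)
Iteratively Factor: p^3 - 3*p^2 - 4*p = (p - 4)*(p^2 + p) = (p - 4)*(p + 1)*(p)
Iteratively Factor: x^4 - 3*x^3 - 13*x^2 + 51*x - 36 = (x + 4)*(x^3 - 7*x^2 + 15*x - 9) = (x - 3)*(x + 4)*(x^2 - 4*x + 3) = (x - 3)^2*(x + 4)*(x - 1)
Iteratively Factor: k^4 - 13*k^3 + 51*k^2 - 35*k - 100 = (k - 4)*(k^3 - 9*k^2 + 15*k + 25) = (k - 5)*(k - 4)*(k^2 - 4*k - 5) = (k - 5)^2*(k - 4)*(k + 1)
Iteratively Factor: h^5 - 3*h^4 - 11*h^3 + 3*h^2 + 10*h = (h - 5)*(h^4 + 2*h^3 - h^2 - 2*h) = (h - 5)*(h - 1)*(h^3 + 3*h^2 + 2*h) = (h - 5)*(h - 1)*(h + 1)*(h^2 + 2*h) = h*(h - 5)*(h - 1)*(h + 1)*(h + 2)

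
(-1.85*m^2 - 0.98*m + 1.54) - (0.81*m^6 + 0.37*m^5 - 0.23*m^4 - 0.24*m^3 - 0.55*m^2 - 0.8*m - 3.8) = -0.81*m^6 - 0.37*m^5 + 0.23*m^4 + 0.24*m^3 - 1.3*m^2 - 0.18*m + 5.34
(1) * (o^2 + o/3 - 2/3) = o^2 + o/3 - 2/3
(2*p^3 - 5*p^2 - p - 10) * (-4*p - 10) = -8*p^4 + 54*p^2 + 50*p + 100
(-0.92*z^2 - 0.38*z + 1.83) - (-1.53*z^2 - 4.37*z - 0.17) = 0.61*z^2 + 3.99*z + 2.0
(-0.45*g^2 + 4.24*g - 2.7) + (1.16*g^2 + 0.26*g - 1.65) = 0.71*g^2 + 4.5*g - 4.35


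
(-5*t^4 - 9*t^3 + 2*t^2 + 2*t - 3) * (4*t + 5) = -20*t^5 - 61*t^4 - 37*t^3 + 18*t^2 - 2*t - 15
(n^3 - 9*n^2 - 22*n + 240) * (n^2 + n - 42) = n^5 - 8*n^4 - 73*n^3 + 596*n^2 + 1164*n - 10080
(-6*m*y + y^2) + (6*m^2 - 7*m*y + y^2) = 6*m^2 - 13*m*y + 2*y^2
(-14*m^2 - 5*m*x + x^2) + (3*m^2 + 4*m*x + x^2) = -11*m^2 - m*x + 2*x^2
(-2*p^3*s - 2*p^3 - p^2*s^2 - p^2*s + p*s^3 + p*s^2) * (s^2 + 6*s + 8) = -2*p^3*s^3 - 14*p^3*s^2 - 28*p^3*s - 16*p^3 - p^2*s^4 - 7*p^2*s^3 - 14*p^2*s^2 - 8*p^2*s + p*s^5 + 7*p*s^4 + 14*p*s^3 + 8*p*s^2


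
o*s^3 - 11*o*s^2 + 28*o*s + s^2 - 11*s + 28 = (s - 7)*(s - 4)*(o*s + 1)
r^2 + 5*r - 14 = (r - 2)*(r + 7)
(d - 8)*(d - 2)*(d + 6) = d^3 - 4*d^2 - 44*d + 96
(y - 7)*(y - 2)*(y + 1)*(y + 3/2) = y^4 - 13*y^3/2 - 7*y^2 + 43*y/2 + 21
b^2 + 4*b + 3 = (b + 1)*(b + 3)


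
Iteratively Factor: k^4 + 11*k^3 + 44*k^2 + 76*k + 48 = (k + 3)*(k^3 + 8*k^2 + 20*k + 16) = (k + 3)*(k + 4)*(k^2 + 4*k + 4) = (k + 2)*(k + 3)*(k + 4)*(k + 2)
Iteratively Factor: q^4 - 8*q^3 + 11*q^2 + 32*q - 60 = (q - 5)*(q^3 - 3*q^2 - 4*q + 12) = (q - 5)*(q - 2)*(q^2 - q - 6) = (q - 5)*(q - 2)*(q + 2)*(q - 3)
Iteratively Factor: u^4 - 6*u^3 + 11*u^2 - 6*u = (u - 3)*(u^3 - 3*u^2 + 2*u) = u*(u - 3)*(u^2 - 3*u + 2) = u*(u - 3)*(u - 2)*(u - 1)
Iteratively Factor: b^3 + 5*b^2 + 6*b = (b + 2)*(b^2 + 3*b) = (b + 2)*(b + 3)*(b)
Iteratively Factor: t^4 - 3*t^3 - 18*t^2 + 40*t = (t + 4)*(t^3 - 7*t^2 + 10*t) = (t - 5)*(t + 4)*(t^2 - 2*t) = t*(t - 5)*(t + 4)*(t - 2)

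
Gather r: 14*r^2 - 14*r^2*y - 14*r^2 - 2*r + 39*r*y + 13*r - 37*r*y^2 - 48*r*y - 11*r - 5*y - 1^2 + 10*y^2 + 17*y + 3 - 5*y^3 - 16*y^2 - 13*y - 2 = -14*r^2*y + r*(-37*y^2 - 9*y) - 5*y^3 - 6*y^2 - y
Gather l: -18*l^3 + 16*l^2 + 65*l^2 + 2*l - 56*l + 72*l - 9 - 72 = -18*l^3 + 81*l^2 + 18*l - 81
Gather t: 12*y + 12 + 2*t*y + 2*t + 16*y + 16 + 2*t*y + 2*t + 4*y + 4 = t*(4*y + 4) + 32*y + 32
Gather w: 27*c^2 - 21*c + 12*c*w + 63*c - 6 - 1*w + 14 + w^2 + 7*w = 27*c^2 + 42*c + w^2 + w*(12*c + 6) + 8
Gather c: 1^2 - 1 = 0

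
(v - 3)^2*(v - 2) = v^3 - 8*v^2 + 21*v - 18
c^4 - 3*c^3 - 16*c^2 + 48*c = c*(c - 4)*(c - 3)*(c + 4)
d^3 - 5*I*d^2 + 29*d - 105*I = (d - 7*I)*(d - 3*I)*(d + 5*I)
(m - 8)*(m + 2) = m^2 - 6*m - 16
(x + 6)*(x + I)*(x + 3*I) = x^3 + 6*x^2 + 4*I*x^2 - 3*x + 24*I*x - 18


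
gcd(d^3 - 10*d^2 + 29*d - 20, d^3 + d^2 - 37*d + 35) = d^2 - 6*d + 5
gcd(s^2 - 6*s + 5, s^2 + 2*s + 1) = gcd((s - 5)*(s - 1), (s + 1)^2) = 1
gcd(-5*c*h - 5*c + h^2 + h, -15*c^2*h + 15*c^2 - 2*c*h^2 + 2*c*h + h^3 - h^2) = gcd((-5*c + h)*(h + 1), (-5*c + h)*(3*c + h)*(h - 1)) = 5*c - h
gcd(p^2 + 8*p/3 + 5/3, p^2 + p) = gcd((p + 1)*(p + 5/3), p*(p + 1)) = p + 1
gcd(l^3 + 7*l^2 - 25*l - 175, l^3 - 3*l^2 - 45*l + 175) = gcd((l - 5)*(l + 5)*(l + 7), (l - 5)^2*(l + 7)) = l^2 + 2*l - 35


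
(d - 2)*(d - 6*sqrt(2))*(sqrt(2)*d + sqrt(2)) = sqrt(2)*d^3 - 12*d^2 - sqrt(2)*d^2 - 2*sqrt(2)*d + 12*d + 24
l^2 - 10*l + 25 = (l - 5)^2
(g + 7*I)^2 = g^2 + 14*I*g - 49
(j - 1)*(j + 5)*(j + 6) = j^3 + 10*j^2 + 19*j - 30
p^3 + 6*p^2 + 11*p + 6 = (p + 1)*(p + 2)*(p + 3)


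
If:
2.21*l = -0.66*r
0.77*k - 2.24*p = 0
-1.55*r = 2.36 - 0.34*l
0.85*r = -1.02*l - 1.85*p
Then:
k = 1.23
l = 0.43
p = 0.42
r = -1.43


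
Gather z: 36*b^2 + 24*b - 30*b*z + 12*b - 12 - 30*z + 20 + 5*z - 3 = 36*b^2 + 36*b + z*(-30*b - 25) + 5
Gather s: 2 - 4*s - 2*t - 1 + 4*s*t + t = s*(4*t - 4) - t + 1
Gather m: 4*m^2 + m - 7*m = 4*m^2 - 6*m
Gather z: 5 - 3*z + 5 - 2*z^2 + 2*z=-2*z^2 - z + 10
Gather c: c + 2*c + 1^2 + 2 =3*c + 3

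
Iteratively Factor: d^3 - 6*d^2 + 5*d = (d - 1)*(d^2 - 5*d) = d*(d - 1)*(d - 5)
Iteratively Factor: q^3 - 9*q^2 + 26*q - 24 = (q - 3)*(q^2 - 6*q + 8) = (q - 4)*(q - 3)*(q - 2)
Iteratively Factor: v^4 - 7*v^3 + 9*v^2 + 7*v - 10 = (v - 5)*(v^3 - 2*v^2 - v + 2) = (v - 5)*(v - 1)*(v^2 - v - 2) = (v - 5)*(v - 2)*(v - 1)*(v + 1)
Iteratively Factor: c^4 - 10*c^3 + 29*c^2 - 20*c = (c - 4)*(c^3 - 6*c^2 + 5*c) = (c - 4)*(c - 1)*(c^2 - 5*c) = c*(c - 4)*(c - 1)*(c - 5)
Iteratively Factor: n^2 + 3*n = (n)*(n + 3)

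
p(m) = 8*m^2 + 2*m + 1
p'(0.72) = 13.52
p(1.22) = 15.35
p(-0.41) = 1.52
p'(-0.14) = -0.24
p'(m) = 16*m + 2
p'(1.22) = 21.52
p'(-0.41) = -4.56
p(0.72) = 6.59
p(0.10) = 1.28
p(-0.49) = 1.94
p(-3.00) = 67.00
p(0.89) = 9.12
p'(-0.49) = -5.84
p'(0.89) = 16.24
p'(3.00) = 50.00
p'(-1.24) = -17.84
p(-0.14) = 0.88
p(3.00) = 79.00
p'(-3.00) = -46.00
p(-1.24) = 10.82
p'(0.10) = 3.60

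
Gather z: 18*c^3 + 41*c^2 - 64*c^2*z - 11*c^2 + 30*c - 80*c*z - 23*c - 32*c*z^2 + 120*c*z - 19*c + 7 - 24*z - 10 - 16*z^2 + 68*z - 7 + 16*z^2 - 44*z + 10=18*c^3 + 30*c^2 - 32*c*z^2 - 12*c + z*(-64*c^2 + 40*c)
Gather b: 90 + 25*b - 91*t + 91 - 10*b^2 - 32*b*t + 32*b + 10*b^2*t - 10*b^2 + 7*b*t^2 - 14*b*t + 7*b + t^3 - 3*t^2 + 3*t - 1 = b^2*(10*t - 20) + b*(7*t^2 - 46*t + 64) + t^3 - 3*t^2 - 88*t + 180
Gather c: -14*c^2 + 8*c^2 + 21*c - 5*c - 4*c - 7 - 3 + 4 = -6*c^2 + 12*c - 6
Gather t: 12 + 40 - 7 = 45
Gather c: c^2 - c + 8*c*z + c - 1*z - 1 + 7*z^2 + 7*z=c^2 + 8*c*z + 7*z^2 + 6*z - 1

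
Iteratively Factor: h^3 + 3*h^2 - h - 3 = (h + 3)*(h^2 - 1) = (h - 1)*(h + 3)*(h + 1)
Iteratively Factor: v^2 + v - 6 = (v - 2)*(v + 3)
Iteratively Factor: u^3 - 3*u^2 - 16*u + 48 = (u + 4)*(u^2 - 7*u + 12) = (u - 3)*(u + 4)*(u - 4)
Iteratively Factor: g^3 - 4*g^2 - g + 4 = (g - 1)*(g^2 - 3*g - 4) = (g - 1)*(g + 1)*(g - 4)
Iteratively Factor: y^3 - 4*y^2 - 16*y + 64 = (y + 4)*(y^2 - 8*y + 16) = (y - 4)*(y + 4)*(y - 4)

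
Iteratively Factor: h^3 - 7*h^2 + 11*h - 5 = (h - 1)*(h^2 - 6*h + 5) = (h - 1)^2*(h - 5)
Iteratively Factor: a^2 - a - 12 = (a + 3)*(a - 4)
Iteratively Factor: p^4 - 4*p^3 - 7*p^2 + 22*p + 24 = (p - 4)*(p^3 - 7*p - 6) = (p - 4)*(p + 1)*(p^2 - p - 6) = (p - 4)*(p + 1)*(p + 2)*(p - 3)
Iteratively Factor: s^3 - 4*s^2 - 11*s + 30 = (s - 2)*(s^2 - 2*s - 15) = (s - 2)*(s + 3)*(s - 5)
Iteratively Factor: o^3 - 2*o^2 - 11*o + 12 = (o + 3)*(o^2 - 5*o + 4) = (o - 4)*(o + 3)*(o - 1)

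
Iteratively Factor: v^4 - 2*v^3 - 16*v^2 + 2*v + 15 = (v + 1)*(v^3 - 3*v^2 - 13*v + 15) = (v + 1)*(v + 3)*(v^2 - 6*v + 5) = (v - 5)*(v + 1)*(v + 3)*(v - 1)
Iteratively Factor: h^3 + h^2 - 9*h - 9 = (h + 3)*(h^2 - 2*h - 3) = (h + 1)*(h + 3)*(h - 3)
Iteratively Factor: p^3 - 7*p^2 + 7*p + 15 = (p - 5)*(p^2 - 2*p - 3) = (p - 5)*(p + 1)*(p - 3)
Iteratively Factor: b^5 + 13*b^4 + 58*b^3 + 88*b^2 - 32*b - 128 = (b + 2)*(b^4 + 11*b^3 + 36*b^2 + 16*b - 64) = (b + 2)*(b + 4)*(b^3 + 7*b^2 + 8*b - 16) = (b + 2)*(b + 4)^2*(b^2 + 3*b - 4) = (b + 2)*(b + 4)^3*(b - 1)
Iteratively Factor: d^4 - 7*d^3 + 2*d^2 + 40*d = (d - 4)*(d^3 - 3*d^2 - 10*d) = d*(d - 4)*(d^2 - 3*d - 10) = d*(d - 4)*(d + 2)*(d - 5)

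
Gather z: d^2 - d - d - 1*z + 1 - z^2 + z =d^2 - 2*d - z^2 + 1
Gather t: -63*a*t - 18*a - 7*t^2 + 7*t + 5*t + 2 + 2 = -18*a - 7*t^2 + t*(12 - 63*a) + 4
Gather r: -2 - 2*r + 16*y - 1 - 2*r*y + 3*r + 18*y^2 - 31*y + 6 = r*(1 - 2*y) + 18*y^2 - 15*y + 3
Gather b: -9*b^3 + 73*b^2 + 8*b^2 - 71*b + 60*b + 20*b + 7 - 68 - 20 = -9*b^3 + 81*b^2 + 9*b - 81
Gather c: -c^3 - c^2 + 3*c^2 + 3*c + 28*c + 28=-c^3 + 2*c^2 + 31*c + 28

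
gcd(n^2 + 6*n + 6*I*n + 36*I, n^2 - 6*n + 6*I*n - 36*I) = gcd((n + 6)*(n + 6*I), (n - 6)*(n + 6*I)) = n + 6*I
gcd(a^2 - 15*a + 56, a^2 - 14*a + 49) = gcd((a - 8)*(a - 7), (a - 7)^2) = a - 7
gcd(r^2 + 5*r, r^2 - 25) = r + 5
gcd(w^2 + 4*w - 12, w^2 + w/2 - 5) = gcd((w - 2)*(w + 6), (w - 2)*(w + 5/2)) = w - 2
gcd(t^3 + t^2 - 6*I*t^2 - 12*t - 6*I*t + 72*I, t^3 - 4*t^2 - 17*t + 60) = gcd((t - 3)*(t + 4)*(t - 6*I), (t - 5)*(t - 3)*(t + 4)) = t^2 + t - 12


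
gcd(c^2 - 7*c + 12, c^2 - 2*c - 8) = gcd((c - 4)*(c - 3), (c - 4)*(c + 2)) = c - 4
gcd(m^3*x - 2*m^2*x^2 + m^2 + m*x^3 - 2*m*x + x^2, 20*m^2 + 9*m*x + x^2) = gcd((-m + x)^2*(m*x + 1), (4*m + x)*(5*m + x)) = 1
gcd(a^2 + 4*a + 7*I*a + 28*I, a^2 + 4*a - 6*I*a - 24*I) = a + 4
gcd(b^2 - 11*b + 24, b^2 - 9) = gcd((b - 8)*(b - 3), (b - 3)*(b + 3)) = b - 3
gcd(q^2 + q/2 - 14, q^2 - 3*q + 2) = 1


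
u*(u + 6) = u^2 + 6*u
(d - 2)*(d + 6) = d^2 + 4*d - 12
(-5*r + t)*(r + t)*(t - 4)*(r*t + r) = -5*r^3*t^2 + 15*r^3*t + 20*r^3 - 4*r^2*t^3 + 12*r^2*t^2 + 16*r^2*t + r*t^4 - 3*r*t^3 - 4*r*t^2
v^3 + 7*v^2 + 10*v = v*(v + 2)*(v + 5)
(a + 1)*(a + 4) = a^2 + 5*a + 4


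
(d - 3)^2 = d^2 - 6*d + 9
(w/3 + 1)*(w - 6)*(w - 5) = w^3/3 - 8*w^2/3 - w + 30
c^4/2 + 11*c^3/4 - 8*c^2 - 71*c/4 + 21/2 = (c/2 + 1)*(c - 3)*(c - 1/2)*(c + 7)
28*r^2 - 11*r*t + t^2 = (-7*r + t)*(-4*r + t)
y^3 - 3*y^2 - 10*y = y*(y - 5)*(y + 2)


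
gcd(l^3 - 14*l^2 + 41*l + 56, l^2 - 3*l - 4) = l + 1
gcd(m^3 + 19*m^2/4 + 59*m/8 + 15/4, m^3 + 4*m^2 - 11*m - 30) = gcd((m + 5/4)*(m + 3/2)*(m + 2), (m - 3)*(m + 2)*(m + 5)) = m + 2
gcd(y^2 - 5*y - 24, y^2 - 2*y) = 1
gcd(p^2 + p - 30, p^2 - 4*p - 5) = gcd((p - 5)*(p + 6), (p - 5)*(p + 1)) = p - 5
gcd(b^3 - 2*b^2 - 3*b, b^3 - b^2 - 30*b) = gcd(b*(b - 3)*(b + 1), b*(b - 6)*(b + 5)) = b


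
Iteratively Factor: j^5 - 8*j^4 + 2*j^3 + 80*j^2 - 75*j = (j)*(j^4 - 8*j^3 + 2*j^2 + 80*j - 75) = j*(j - 5)*(j^3 - 3*j^2 - 13*j + 15) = j*(j - 5)*(j + 3)*(j^2 - 6*j + 5) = j*(j - 5)*(j - 1)*(j + 3)*(j - 5)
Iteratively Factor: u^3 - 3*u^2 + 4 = (u + 1)*(u^2 - 4*u + 4) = (u - 2)*(u + 1)*(u - 2)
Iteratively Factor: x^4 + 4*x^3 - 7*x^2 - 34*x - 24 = (x - 3)*(x^3 + 7*x^2 + 14*x + 8) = (x - 3)*(x + 2)*(x^2 + 5*x + 4) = (x - 3)*(x + 1)*(x + 2)*(x + 4)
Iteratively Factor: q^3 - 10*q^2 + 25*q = (q)*(q^2 - 10*q + 25) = q*(q - 5)*(q - 5)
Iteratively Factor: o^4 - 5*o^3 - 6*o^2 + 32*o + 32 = (o + 2)*(o^3 - 7*o^2 + 8*o + 16) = (o - 4)*(o + 2)*(o^2 - 3*o - 4) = (o - 4)*(o + 1)*(o + 2)*(o - 4)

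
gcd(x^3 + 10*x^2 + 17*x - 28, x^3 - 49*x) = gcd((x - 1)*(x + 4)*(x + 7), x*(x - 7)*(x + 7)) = x + 7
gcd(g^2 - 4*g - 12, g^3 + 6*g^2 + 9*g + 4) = 1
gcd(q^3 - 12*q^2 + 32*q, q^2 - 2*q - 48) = q - 8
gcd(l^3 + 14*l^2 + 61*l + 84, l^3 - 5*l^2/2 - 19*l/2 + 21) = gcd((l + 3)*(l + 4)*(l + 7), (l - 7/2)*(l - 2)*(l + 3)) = l + 3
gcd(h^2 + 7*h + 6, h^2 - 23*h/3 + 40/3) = 1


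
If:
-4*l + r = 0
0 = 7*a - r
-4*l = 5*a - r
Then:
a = 0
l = 0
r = 0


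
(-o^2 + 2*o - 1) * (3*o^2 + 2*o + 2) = -3*o^4 + 4*o^3 - o^2 + 2*o - 2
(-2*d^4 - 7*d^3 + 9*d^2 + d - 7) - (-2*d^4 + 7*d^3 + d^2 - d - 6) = -14*d^3 + 8*d^2 + 2*d - 1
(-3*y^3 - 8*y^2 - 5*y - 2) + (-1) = -3*y^3 - 8*y^2 - 5*y - 3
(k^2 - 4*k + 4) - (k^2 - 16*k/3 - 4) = 4*k/3 + 8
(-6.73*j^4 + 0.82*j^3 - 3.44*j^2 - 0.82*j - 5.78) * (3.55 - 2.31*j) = 15.5463*j^5 - 25.7857*j^4 + 10.8574*j^3 - 10.3178*j^2 + 10.4408*j - 20.519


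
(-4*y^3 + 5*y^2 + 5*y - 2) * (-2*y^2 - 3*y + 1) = 8*y^5 + 2*y^4 - 29*y^3 - 6*y^2 + 11*y - 2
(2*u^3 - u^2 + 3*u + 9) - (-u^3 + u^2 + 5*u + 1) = 3*u^3 - 2*u^2 - 2*u + 8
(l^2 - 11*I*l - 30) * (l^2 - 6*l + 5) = l^4 - 6*l^3 - 11*I*l^3 - 25*l^2 + 66*I*l^2 + 180*l - 55*I*l - 150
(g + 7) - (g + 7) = 0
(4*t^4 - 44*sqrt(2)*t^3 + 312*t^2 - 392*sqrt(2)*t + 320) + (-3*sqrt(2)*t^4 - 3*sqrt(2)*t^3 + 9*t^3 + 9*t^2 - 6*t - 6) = -3*sqrt(2)*t^4 + 4*t^4 - 47*sqrt(2)*t^3 + 9*t^3 + 321*t^2 - 392*sqrt(2)*t - 6*t + 314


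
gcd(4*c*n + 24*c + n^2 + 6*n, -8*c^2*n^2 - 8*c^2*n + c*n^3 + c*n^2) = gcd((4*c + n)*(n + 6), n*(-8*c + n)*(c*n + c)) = 1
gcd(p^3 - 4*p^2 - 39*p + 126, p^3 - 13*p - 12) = 1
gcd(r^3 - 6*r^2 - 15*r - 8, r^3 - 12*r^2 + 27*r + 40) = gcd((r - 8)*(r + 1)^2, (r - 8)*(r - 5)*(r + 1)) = r^2 - 7*r - 8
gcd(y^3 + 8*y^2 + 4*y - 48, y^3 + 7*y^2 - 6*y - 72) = y^2 + 10*y + 24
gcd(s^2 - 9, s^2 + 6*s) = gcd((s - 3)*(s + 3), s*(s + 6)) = 1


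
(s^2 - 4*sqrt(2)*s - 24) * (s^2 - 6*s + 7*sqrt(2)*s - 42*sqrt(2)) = s^4 - 6*s^3 + 3*sqrt(2)*s^3 - 80*s^2 - 18*sqrt(2)*s^2 - 168*sqrt(2)*s + 480*s + 1008*sqrt(2)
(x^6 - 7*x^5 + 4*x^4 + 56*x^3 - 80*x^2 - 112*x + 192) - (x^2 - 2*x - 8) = x^6 - 7*x^5 + 4*x^4 + 56*x^3 - 81*x^2 - 110*x + 200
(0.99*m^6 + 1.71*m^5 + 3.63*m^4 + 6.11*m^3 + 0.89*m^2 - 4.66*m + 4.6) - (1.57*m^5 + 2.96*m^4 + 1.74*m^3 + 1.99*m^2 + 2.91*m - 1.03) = 0.99*m^6 + 0.14*m^5 + 0.67*m^4 + 4.37*m^3 - 1.1*m^2 - 7.57*m + 5.63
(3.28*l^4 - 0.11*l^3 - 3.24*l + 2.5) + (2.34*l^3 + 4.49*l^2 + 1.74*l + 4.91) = 3.28*l^4 + 2.23*l^3 + 4.49*l^2 - 1.5*l + 7.41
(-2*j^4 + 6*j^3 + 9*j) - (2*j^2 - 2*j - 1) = -2*j^4 + 6*j^3 - 2*j^2 + 11*j + 1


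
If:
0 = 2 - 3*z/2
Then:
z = 4/3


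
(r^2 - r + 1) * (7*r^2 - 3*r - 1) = 7*r^4 - 10*r^3 + 9*r^2 - 2*r - 1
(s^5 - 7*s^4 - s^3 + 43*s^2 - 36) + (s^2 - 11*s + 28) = s^5 - 7*s^4 - s^3 + 44*s^2 - 11*s - 8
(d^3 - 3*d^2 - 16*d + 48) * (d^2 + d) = d^5 - 2*d^4 - 19*d^3 + 32*d^2 + 48*d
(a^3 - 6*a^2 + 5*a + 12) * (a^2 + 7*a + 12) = a^5 + a^4 - 25*a^3 - 25*a^2 + 144*a + 144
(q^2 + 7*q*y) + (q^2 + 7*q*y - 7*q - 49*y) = 2*q^2 + 14*q*y - 7*q - 49*y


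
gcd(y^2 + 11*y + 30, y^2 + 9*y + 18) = y + 6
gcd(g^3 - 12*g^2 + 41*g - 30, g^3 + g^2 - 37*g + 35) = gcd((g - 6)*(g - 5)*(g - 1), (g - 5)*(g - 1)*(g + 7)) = g^2 - 6*g + 5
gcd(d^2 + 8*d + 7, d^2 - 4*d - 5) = d + 1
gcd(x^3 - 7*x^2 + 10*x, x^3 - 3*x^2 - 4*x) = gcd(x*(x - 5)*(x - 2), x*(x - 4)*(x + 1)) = x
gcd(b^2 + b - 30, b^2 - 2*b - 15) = b - 5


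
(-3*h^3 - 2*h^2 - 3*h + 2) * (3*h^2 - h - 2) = -9*h^5 - 3*h^4 - h^3 + 13*h^2 + 4*h - 4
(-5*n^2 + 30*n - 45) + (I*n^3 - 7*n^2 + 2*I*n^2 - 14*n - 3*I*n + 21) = I*n^3 - 12*n^2 + 2*I*n^2 + 16*n - 3*I*n - 24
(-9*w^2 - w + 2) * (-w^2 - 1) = 9*w^4 + w^3 + 7*w^2 + w - 2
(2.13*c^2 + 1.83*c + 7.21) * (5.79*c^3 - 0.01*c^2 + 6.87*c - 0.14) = 12.3327*c^5 + 10.5744*c^4 + 56.3607*c^3 + 12.2018*c^2 + 49.2765*c - 1.0094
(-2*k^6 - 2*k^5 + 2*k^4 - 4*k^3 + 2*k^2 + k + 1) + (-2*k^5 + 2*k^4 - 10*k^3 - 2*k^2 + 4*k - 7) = -2*k^6 - 4*k^5 + 4*k^4 - 14*k^3 + 5*k - 6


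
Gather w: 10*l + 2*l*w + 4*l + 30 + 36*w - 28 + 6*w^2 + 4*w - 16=14*l + 6*w^2 + w*(2*l + 40) - 14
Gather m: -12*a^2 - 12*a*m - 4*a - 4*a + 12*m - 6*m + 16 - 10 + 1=-12*a^2 - 8*a + m*(6 - 12*a) + 7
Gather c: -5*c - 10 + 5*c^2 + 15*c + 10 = 5*c^2 + 10*c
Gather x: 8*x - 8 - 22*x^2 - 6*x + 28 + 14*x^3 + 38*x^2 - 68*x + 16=14*x^3 + 16*x^2 - 66*x + 36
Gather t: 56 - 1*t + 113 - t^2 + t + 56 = 225 - t^2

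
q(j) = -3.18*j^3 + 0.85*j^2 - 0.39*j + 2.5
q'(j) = -9.54*j^2 + 1.7*j - 0.39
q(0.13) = 2.46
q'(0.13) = -0.33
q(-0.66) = 4.04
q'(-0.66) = -5.67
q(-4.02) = 224.39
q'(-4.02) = -161.39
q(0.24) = 2.41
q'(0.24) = -0.53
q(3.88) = -171.96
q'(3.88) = -137.41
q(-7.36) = 1319.24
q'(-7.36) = -529.68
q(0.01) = 2.50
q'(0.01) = -0.37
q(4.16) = -213.34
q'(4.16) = -158.41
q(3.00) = -76.88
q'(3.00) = -81.15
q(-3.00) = 97.18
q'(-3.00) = -91.35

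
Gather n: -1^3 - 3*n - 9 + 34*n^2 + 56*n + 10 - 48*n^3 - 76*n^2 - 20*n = -48*n^3 - 42*n^2 + 33*n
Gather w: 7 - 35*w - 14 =-35*w - 7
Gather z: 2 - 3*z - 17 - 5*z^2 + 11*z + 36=-5*z^2 + 8*z + 21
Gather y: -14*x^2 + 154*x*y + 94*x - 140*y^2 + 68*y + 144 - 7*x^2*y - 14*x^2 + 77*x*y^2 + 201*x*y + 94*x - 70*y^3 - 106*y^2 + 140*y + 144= -28*x^2 + 188*x - 70*y^3 + y^2*(77*x - 246) + y*(-7*x^2 + 355*x + 208) + 288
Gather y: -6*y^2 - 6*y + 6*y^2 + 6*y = 0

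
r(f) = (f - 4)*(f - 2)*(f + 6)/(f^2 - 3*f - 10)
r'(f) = (3 - 2*f)*(f - 4)*(f - 2)*(f + 6)/(f^2 - 3*f - 10)^2 + (f - 4)*(f - 2)/(f^2 - 3*f - 10) + (f - 4)*(f + 6)/(f^2 - 3*f - 10) + (f - 2)*(f + 6)/(f^2 - 3*f - 10) = (f^4 - 6*f^3 - 2*f^2 - 96*f + 424)/(f^4 - 6*f^3 - 11*f^2 + 60*f + 100)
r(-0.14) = -5.43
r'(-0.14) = 4.79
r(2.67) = 0.71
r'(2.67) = 0.76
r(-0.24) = -5.93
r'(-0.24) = 5.26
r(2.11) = 0.14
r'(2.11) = 1.25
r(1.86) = -0.19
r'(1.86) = 1.44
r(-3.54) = 7.81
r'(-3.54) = 6.72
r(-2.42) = 32.60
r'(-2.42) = 78.66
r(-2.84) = 15.89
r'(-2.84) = 20.36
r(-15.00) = -11.18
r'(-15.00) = 1.07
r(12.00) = 14.69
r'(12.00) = 0.97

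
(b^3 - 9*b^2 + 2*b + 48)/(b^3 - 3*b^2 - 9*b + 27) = (b^2 - 6*b - 16)/(b^2 - 9)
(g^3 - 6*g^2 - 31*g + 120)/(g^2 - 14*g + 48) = (g^2 + 2*g - 15)/(g - 6)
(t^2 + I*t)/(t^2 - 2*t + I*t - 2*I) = t/(t - 2)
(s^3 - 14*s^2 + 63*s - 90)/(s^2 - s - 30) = (s^2 - 8*s + 15)/(s + 5)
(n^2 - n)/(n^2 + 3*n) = (n - 1)/(n + 3)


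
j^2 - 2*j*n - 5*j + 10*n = (j - 5)*(j - 2*n)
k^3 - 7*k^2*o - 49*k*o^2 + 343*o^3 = (k - 7*o)^2*(k + 7*o)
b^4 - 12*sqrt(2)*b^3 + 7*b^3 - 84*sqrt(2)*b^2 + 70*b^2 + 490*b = b*(b + 7)*(b - 7*sqrt(2))*(b - 5*sqrt(2))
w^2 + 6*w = w*(w + 6)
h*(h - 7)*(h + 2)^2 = h^4 - 3*h^3 - 24*h^2 - 28*h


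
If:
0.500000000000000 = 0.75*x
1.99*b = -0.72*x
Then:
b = -0.24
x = 0.67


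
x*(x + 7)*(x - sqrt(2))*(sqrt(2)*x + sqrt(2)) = sqrt(2)*x^4 - 2*x^3 + 8*sqrt(2)*x^3 - 16*x^2 + 7*sqrt(2)*x^2 - 14*x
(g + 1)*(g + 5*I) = g^2 + g + 5*I*g + 5*I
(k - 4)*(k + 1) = k^2 - 3*k - 4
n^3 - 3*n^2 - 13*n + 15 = (n - 5)*(n - 1)*(n + 3)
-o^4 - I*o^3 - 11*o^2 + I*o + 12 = (o - 3*I)*(o + 4*I)*(I*o - I)*(I*o + I)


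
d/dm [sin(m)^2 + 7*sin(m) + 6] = (2*sin(m) + 7)*cos(m)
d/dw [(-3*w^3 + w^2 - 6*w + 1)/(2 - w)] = (6*w^3 - 19*w^2 + 4*w - 11)/(w^2 - 4*w + 4)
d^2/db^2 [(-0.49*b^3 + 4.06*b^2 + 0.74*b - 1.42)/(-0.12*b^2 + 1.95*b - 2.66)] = (2.22044604925031e-16*b^4 + 1.492242*b^3 - 7.35138000000001*b^2 + 20.225832*b - 55.23806)/(0.001728*b^6 - 0.08424*b^5 + 1.483812*b^4 - 11.149515*b^3 + 32.891166*b^2 - 41.39226*b + 18.821096)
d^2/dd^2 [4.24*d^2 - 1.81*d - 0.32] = 8.48000000000000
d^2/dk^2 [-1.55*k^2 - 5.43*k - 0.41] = -3.10000000000000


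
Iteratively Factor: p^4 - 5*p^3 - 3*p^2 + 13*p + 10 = (p + 1)*(p^3 - 6*p^2 + 3*p + 10) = (p - 2)*(p + 1)*(p^2 - 4*p - 5) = (p - 2)*(p + 1)^2*(p - 5)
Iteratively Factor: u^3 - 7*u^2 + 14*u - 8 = (u - 2)*(u^2 - 5*u + 4) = (u - 4)*(u - 2)*(u - 1)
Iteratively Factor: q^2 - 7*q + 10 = (q - 5)*(q - 2)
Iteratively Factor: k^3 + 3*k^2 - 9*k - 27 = (k + 3)*(k^2 - 9) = (k + 3)^2*(k - 3)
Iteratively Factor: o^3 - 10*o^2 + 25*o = (o)*(o^2 - 10*o + 25) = o*(o - 5)*(o - 5)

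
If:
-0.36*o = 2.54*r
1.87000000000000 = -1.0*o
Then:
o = -1.87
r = 0.27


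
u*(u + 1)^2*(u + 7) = u^4 + 9*u^3 + 15*u^2 + 7*u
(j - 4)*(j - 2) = j^2 - 6*j + 8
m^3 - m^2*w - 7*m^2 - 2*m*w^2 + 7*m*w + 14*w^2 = (m - 7)*(m - 2*w)*(m + w)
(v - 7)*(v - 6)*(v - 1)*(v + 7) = v^4 - 7*v^3 - 43*v^2 + 343*v - 294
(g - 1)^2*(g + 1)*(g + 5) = g^4 + 4*g^3 - 6*g^2 - 4*g + 5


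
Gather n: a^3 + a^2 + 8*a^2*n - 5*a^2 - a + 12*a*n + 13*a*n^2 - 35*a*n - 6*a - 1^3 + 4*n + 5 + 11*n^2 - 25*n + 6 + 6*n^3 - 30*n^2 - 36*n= a^3 - 4*a^2 - 7*a + 6*n^3 + n^2*(13*a - 19) + n*(8*a^2 - 23*a - 57) + 10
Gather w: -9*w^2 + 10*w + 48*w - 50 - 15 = -9*w^2 + 58*w - 65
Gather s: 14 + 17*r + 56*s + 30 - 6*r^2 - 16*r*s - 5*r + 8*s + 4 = -6*r^2 + 12*r + s*(64 - 16*r) + 48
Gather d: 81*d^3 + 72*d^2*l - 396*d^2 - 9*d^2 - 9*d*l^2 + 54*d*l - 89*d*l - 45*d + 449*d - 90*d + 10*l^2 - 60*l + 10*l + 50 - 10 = 81*d^3 + d^2*(72*l - 405) + d*(-9*l^2 - 35*l + 314) + 10*l^2 - 50*l + 40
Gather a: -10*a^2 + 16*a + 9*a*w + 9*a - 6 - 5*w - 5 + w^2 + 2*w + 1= -10*a^2 + a*(9*w + 25) + w^2 - 3*w - 10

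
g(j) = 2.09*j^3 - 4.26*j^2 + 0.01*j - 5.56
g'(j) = 6.27*j^2 - 8.52*j + 0.01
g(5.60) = 227.94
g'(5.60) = 148.93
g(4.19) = 73.43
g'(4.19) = 74.39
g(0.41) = -6.13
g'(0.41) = -2.43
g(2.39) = -1.34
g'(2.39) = 15.46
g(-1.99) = -38.92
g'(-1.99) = 41.79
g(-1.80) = -31.57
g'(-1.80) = 35.66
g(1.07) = -7.87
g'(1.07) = -1.93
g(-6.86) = -880.81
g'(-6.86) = 353.52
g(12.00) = 2992.64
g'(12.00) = 800.65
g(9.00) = 1173.08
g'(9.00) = 431.20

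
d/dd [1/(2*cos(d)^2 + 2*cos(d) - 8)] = (2*cos(d) + 1)*sin(d)/(2*(cos(d)^2 + cos(d) - 4)^2)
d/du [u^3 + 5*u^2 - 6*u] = 3*u^2 + 10*u - 6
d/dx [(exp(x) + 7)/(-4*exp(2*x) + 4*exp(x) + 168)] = ((exp(x) + 7)*(2*exp(x) - 1) - exp(2*x) + exp(x) + 42)*exp(x)/(4*(-exp(2*x) + exp(x) + 42)^2)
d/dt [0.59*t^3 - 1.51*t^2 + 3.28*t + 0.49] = 1.77*t^2 - 3.02*t + 3.28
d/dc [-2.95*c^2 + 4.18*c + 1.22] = 4.18 - 5.9*c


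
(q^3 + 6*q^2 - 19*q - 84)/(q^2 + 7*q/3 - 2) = 3*(q^2 + 3*q - 28)/(3*q - 2)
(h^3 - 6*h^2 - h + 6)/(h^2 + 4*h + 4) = (h^3 - 6*h^2 - h + 6)/(h^2 + 4*h + 4)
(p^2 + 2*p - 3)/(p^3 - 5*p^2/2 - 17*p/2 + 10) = 2*(p + 3)/(2*p^2 - 3*p - 20)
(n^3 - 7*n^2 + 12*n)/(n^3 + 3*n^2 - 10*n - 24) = n*(n - 4)/(n^2 + 6*n + 8)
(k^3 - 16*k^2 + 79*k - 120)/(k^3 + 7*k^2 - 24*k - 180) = (k^2 - 11*k + 24)/(k^2 + 12*k + 36)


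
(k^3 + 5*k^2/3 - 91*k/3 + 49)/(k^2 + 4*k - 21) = k - 7/3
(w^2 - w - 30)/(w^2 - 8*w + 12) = (w + 5)/(w - 2)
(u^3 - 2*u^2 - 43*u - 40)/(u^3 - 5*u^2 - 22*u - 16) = (u + 5)/(u + 2)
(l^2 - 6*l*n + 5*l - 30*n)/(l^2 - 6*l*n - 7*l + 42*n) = (l + 5)/(l - 7)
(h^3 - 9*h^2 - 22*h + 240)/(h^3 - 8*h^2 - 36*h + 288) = (h + 5)/(h + 6)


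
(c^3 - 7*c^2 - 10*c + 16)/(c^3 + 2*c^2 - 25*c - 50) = (c^2 - 9*c + 8)/(c^2 - 25)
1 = 1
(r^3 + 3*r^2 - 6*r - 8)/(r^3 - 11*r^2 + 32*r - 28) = (r^2 + 5*r + 4)/(r^2 - 9*r + 14)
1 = 1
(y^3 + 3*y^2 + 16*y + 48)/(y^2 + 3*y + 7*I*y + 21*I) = (y^2 + 16)/(y + 7*I)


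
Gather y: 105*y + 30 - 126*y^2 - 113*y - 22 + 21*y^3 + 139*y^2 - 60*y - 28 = 21*y^3 + 13*y^2 - 68*y - 20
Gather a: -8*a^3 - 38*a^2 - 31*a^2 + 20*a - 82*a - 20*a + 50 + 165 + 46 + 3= -8*a^3 - 69*a^2 - 82*a + 264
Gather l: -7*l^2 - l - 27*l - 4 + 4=-7*l^2 - 28*l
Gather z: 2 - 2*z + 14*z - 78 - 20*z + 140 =64 - 8*z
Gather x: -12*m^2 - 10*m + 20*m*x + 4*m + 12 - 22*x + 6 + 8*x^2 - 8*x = -12*m^2 - 6*m + 8*x^2 + x*(20*m - 30) + 18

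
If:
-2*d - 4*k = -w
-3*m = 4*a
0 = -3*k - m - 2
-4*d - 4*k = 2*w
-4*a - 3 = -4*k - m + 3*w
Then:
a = -3/4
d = 3/2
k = -1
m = 1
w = -1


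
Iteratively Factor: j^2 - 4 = (j - 2)*(j + 2)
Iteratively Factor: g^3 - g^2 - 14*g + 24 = (g - 3)*(g^2 + 2*g - 8) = (g - 3)*(g + 4)*(g - 2)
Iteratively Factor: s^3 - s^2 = (s)*(s^2 - s) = s*(s - 1)*(s)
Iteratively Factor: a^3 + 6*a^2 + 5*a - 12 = (a - 1)*(a^2 + 7*a + 12) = (a - 1)*(a + 3)*(a + 4)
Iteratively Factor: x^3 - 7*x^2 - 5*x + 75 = (x - 5)*(x^2 - 2*x - 15) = (x - 5)*(x + 3)*(x - 5)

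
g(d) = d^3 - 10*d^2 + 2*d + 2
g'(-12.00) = 674.00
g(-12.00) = -3190.00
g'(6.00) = -10.00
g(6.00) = -130.00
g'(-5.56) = 205.94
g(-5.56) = -490.14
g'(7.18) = 13.06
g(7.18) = -129.02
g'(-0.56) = 14.14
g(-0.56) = -2.43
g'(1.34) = -19.41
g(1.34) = -10.87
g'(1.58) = -22.11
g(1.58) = -15.86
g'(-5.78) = 217.83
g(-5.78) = -536.74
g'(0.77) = -11.62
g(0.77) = -1.93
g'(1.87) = -24.91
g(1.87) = -22.69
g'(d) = 3*d^2 - 20*d + 2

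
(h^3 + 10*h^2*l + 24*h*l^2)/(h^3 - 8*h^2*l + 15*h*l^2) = (h^2 + 10*h*l + 24*l^2)/(h^2 - 8*h*l + 15*l^2)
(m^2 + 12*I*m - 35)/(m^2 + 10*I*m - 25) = (m + 7*I)/(m + 5*I)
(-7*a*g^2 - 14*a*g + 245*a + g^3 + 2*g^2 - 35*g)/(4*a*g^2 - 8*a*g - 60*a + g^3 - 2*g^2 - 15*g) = (-7*a*g - 49*a + g^2 + 7*g)/(4*a*g + 12*a + g^2 + 3*g)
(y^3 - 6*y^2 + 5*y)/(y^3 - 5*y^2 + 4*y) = (y - 5)/(y - 4)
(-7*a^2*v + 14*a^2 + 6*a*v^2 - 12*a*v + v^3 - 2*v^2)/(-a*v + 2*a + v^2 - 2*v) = 7*a + v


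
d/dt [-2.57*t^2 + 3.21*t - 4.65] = 3.21 - 5.14*t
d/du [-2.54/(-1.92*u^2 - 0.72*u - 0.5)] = (-9.7536*u - 1.8288)/(1.92*u^2 + 0.72*u + 0.5)^2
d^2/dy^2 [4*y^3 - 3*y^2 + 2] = 24*y - 6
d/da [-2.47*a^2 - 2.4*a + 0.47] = -4.94*a - 2.4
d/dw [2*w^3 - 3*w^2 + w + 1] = 6*w^2 - 6*w + 1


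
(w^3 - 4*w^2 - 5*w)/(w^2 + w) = w - 5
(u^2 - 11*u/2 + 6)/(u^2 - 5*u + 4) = (u - 3/2)/(u - 1)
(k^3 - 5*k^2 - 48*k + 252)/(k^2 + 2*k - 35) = (k^2 - 12*k + 36)/(k - 5)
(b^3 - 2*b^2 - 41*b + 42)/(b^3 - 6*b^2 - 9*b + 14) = (b + 6)/(b + 2)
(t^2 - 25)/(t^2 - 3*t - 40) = (t - 5)/(t - 8)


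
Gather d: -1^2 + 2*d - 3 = 2*d - 4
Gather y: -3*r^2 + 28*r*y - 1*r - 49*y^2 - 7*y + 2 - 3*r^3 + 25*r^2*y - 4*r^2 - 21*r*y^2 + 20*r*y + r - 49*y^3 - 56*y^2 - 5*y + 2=-3*r^3 - 7*r^2 - 49*y^3 + y^2*(-21*r - 105) + y*(25*r^2 + 48*r - 12) + 4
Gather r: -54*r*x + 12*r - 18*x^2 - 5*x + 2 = r*(12 - 54*x) - 18*x^2 - 5*x + 2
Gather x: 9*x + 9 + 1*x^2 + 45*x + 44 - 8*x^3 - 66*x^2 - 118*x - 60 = -8*x^3 - 65*x^2 - 64*x - 7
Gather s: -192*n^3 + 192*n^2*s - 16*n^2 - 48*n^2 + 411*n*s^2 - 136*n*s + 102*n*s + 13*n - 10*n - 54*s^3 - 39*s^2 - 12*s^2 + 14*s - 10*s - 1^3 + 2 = -192*n^3 - 64*n^2 + 3*n - 54*s^3 + s^2*(411*n - 51) + s*(192*n^2 - 34*n + 4) + 1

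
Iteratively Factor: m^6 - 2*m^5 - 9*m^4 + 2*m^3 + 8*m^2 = (m - 1)*(m^5 - m^4 - 10*m^3 - 8*m^2) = (m - 1)*(m + 2)*(m^4 - 3*m^3 - 4*m^2) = (m - 4)*(m - 1)*(m + 2)*(m^3 + m^2) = m*(m - 4)*(m - 1)*(m + 2)*(m^2 + m) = m^2*(m - 4)*(m - 1)*(m + 2)*(m + 1)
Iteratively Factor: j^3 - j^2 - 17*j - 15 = (j + 1)*(j^2 - 2*j - 15) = (j + 1)*(j + 3)*(j - 5)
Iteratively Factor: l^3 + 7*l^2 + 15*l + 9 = (l + 3)*(l^2 + 4*l + 3) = (l + 3)^2*(l + 1)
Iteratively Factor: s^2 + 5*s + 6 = (s + 2)*(s + 3)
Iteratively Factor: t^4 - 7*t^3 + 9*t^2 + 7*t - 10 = (t - 2)*(t^3 - 5*t^2 - t + 5) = (t - 2)*(t - 1)*(t^2 - 4*t - 5) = (t - 2)*(t - 1)*(t + 1)*(t - 5)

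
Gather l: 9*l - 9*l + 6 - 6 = 0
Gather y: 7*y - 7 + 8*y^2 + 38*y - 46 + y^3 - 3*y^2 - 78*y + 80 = y^3 + 5*y^2 - 33*y + 27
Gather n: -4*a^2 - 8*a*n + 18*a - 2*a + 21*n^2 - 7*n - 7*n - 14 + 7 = -4*a^2 + 16*a + 21*n^2 + n*(-8*a - 14) - 7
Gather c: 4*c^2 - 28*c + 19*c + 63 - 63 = 4*c^2 - 9*c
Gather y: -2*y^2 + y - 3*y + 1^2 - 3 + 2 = -2*y^2 - 2*y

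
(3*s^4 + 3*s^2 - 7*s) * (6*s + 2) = 18*s^5 + 6*s^4 + 18*s^3 - 36*s^2 - 14*s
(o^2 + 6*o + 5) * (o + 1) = o^3 + 7*o^2 + 11*o + 5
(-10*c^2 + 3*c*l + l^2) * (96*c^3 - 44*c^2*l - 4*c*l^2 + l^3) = -960*c^5 + 728*c^4*l + 4*c^3*l^2 - 66*c^2*l^3 - c*l^4 + l^5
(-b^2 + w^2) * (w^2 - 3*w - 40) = -b^2*w^2 + 3*b^2*w + 40*b^2 + w^4 - 3*w^3 - 40*w^2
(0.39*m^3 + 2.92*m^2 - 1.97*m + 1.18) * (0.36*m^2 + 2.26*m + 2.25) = 0.1404*m^5 + 1.9326*m^4 + 6.7675*m^3 + 2.5426*m^2 - 1.7657*m + 2.655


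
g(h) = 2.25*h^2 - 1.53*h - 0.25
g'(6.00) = 25.47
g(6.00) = 71.57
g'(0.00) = -1.53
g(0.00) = -0.25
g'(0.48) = 0.63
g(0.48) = -0.47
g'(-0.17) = -2.30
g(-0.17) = 0.08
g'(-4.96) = -23.85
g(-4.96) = 62.69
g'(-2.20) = -11.43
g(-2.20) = 14.01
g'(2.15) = 8.14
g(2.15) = 6.86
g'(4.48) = 18.63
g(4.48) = 38.05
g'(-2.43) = -12.46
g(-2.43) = 16.75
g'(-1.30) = -7.38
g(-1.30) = 5.54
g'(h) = 4.5*h - 1.53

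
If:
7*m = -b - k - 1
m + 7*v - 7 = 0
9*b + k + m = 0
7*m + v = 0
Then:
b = 1/64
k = 1/192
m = -7/48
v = 49/48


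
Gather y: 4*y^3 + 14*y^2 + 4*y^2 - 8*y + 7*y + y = 4*y^3 + 18*y^2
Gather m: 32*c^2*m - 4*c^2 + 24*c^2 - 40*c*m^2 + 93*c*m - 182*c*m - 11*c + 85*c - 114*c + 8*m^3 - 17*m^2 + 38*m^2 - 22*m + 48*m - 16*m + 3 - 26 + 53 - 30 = 20*c^2 - 40*c + 8*m^3 + m^2*(21 - 40*c) + m*(32*c^2 - 89*c + 10)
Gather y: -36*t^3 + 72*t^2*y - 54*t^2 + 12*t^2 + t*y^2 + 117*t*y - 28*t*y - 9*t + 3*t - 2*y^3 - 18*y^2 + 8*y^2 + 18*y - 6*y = -36*t^3 - 42*t^2 - 6*t - 2*y^3 + y^2*(t - 10) + y*(72*t^2 + 89*t + 12)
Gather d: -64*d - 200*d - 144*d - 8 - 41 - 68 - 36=-408*d - 153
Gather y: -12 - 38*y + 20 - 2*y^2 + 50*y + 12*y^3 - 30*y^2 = 12*y^3 - 32*y^2 + 12*y + 8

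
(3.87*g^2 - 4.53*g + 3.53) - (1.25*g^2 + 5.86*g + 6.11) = 2.62*g^2 - 10.39*g - 2.58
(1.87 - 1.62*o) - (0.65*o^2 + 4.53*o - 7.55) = -0.65*o^2 - 6.15*o + 9.42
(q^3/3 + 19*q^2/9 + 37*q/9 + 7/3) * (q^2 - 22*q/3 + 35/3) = q^5/3 - q^4/3 - 202*q^3/27 - 86*q^2/27 + 833*q/27 + 245/9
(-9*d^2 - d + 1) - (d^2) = -10*d^2 - d + 1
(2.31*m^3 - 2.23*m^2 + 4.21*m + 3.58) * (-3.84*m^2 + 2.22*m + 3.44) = -8.8704*m^5 + 13.6914*m^4 - 13.1706*m^3 - 12.0722*m^2 + 22.43*m + 12.3152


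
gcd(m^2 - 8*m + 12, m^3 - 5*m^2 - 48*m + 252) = m - 6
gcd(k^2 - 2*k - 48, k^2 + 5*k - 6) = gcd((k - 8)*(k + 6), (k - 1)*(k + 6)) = k + 6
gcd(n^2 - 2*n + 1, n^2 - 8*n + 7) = n - 1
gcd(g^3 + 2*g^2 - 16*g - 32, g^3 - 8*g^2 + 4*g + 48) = g^2 - 2*g - 8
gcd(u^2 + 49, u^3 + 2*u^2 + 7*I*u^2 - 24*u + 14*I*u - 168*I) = u + 7*I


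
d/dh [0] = 0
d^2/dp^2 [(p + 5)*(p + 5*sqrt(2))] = 2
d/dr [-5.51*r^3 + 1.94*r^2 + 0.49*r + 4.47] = -16.53*r^2 + 3.88*r + 0.49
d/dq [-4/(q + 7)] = 4/(q + 7)^2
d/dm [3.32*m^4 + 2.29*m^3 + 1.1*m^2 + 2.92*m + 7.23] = 13.28*m^3 + 6.87*m^2 + 2.2*m + 2.92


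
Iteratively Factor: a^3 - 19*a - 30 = (a + 2)*(a^2 - 2*a - 15) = (a - 5)*(a + 2)*(a + 3)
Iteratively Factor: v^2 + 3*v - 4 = (v - 1)*(v + 4)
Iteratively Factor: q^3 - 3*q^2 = (q)*(q^2 - 3*q) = q^2*(q - 3)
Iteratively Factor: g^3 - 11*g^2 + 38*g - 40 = (g - 2)*(g^2 - 9*g + 20) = (g - 4)*(g - 2)*(g - 5)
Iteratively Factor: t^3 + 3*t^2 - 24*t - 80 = (t - 5)*(t^2 + 8*t + 16) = (t - 5)*(t + 4)*(t + 4)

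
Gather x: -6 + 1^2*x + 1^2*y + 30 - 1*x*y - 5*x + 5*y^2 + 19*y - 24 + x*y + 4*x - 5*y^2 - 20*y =0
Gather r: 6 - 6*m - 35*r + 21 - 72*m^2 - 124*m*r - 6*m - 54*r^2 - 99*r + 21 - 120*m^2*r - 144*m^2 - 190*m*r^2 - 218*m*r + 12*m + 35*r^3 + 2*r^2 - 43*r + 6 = -216*m^2 + 35*r^3 + r^2*(-190*m - 52) + r*(-120*m^2 - 342*m - 177) + 54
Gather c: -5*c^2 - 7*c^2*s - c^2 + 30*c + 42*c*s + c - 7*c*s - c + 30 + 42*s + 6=c^2*(-7*s - 6) + c*(35*s + 30) + 42*s + 36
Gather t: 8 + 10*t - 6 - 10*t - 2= 0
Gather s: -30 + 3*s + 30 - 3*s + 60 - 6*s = 60 - 6*s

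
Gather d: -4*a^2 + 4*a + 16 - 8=-4*a^2 + 4*a + 8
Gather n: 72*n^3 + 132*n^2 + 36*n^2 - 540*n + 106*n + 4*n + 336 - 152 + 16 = 72*n^3 + 168*n^2 - 430*n + 200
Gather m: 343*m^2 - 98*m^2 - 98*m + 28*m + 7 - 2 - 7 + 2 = 245*m^2 - 70*m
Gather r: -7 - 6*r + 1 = -6*r - 6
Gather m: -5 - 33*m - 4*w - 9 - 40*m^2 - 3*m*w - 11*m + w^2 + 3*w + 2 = -40*m^2 + m*(-3*w - 44) + w^2 - w - 12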